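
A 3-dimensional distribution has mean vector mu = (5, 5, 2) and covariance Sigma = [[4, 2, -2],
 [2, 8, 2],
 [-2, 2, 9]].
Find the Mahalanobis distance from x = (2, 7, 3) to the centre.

Step 1 — centre the observation: (x - mu) = (-3, 2, 1).

Step 2 — invert Sigma (cofactor / det for 3×3, or solve directly):
  Sigma^{-1} = [[0.3617, -0.117, 0.1064],
 [-0.117, 0.1702, -0.0638],
 [0.1064, -0.0638, 0.1489]].

Step 3 — form the quadratic (x - mu)^T · Sigma^{-1} · (x - mu):
  Sigma^{-1} · (x - mu) = (-1.2128, 0.6277, -0.2979).
  (x - mu)^T · [Sigma^{-1} · (x - mu)] = (-3)·(-1.2128) + (2)·(0.6277) + (1)·(-0.2979) = 4.5957.

Step 4 — take square root: d = √(4.5957) ≈ 2.1438.

d(x, mu) = √(4.5957) ≈ 2.1438


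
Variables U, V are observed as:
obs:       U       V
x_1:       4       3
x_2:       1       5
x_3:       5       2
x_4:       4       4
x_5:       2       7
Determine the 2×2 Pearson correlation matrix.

Step 1 — column means:
  mean(U) = (4 + 1 + 5 + 4 + 2) / 5 = 16/5 = 3.2
  mean(V) = (3 + 5 + 2 + 4 + 7) / 5 = 21/5 = 4.2

Step 2 — sample variances and covariances s[i,j] = (1/(n-1)) · Σ_k (x_{k,i} - mean_i) · (x_{k,j} - mean_j), with n-1 = 4:
  s[U,U] = ((0.8)·(0.8) + (-2.2)·(-2.2) + (1.8)·(1.8) + (0.8)·(0.8) + (-1.2)·(-1.2)) / 4 = 10.8/4 = 2.7
  s[U,V] = ((0.8)·(-1.2) + (-2.2)·(0.8) + (1.8)·(-2.2) + (0.8)·(-0.2) + (-1.2)·(2.8)) / 4 = -10.2/4 = -2.55
  s[V,V] = ((-1.2)·(-1.2) + (0.8)·(0.8) + (-2.2)·(-2.2) + (-0.2)·(-0.2) + (2.8)·(2.8)) / 4 = 14.8/4 = 3.7
  Sample standard deviations s_i = √(s[i,i]):
  s(U) = √(2.7) = 1.6432
  s(V) = √(3.7) = 1.9235

Step 3 — r_{ij} = s_{ij} / (s_i · s_j):
  r[U,U] = 1 (diagonal).
  r[U,V] = -2.55 / (1.6432 · 1.9235) = -2.55 / 3.1607 = -0.8068
  r[V,V] = 1 (diagonal).

R is symmetric with unit diagonal. Assembling:

R = [[1, -0.8068],
 [-0.8068, 1]]


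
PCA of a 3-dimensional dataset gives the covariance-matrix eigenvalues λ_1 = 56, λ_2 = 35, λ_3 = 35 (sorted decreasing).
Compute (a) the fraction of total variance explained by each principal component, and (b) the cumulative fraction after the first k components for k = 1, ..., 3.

Step 1 — total variance = trace(Sigma) = Σ λ_i = 56 + 35 + 35 = 126.

Step 2 — fraction explained by component i = λ_i / Σ λ:
  PC1: 56/126 = 0.4444
  PC2: 35/126 = 0.2778
  PC3: 35/126 = 0.2778

Step 3 — cumulative fraction after k components = (λ_1 + ... + λ_k) / Σ λ:
  k = 1: 56/126 = 0.4444
  k = 2: (56 + 35)/126 = 91/126 = 0.7222
  k = 3: (56 + 35 + 35)/126 = 126/126 = 1

Summary (fraction, with percent):

explained: PC1 0.4444 (44.44%), PC2 0.2778 (27.78%), PC3 0.2778 (27.78%);  cumulative: 0.4444, 0.7222, 1


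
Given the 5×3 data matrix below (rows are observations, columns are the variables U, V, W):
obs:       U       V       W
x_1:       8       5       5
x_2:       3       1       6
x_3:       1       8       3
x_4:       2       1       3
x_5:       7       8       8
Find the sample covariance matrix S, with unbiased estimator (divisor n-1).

Step 1 — column means:
  mean(U) = (8 + 3 + 1 + 2 + 7) / 5 = 21/5 = 4.2
  mean(V) = (5 + 1 + 8 + 1 + 8) / 5 = 23/5 = 4.6
  mean(W) = (5 + 6 + 3 + 3 + 8) / 5 = 25/5 = 5

Step 2 — sample covariance S[i,j] = (1/(n-1)) · Σ_k (x_{k,i} - mean_i) · (x_{k,j} - mean_j), with n-1 = 4.
  S[U,U] = ((3.8)·(3.8) + (-1.2)·(-1.2) + (-3.2)·(-3.2) + (-2.2)·(-2.2) + (2.8)·(2.8)) / 4 = 38.8/4 = 9.7
  S[U,V] = ((3.8)·(0.4) + (-1.2)·(-3.6) + (-3.2)·(3.4) + (-2.2)·(-3.6) + (2.8)·(3.4)) / 4 = 12.4/4 = 3.1
  S[U,W] = ((3.8)·(0) + (-1.2)·(1) + (-3.2)·(-2) + (-2.2)·(-2) + (2.8)·(3)) / 4 = 18/4 = 4.5
  S[V,V] = ((0.4)·(0.4) + (-3.6)·(-3.6) + (3.4)·(3.4) + (-3.6)·(-3.6) + (3.4)·(3.4)) / 4 = 49.2/4 = 12.3
  S[V,W] = ((0.4)·(0) + (-3.6)·(1) + (3.4)·(-2) + (-3.6)·(-2) + (3.4)·(3)) / 4 = 7/4 = 1.75
  S[W,W] = ((0)·(0) + (1)·(1) + (-2)·(-2) + (-2)·(-2) + (3)·(3)) / 4 = 18/4 = 4.5

S is symmetric (S[j,i] = S[i,j]). Assembling:

S = [[9.7, 3.1, 4.5],
 [3.1, 12.3, 1.75],
 [4.5, 1.75, 4.5]]


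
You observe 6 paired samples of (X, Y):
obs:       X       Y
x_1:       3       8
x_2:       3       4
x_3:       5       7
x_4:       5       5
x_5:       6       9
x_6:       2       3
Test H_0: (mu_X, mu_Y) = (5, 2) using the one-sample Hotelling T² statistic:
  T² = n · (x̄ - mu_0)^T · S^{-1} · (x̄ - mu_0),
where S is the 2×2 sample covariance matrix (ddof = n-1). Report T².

Step 1 — sample mean vector:
  mean(X) = (3 + 3 + 5 + 5 + 6 + 2) / 6 = 24/6 = 4
  mean(Y) = (8 + 4 + 7 + 5 + 9 + 3) / 6 = 36/6 = 6
  x̄ = (4, 6),  deviation x̄ - mu_0 = (4, 6) - (5, 2) = (-1, 4).

Step 2 — sample covariance matrix, S[i,j] = (1/(n-1)) · Σ_k (x_{k,i} - mean_i) · (x_{k,j} - mean_j), divisor n-1 = 5:
  S[X,X] = ((-1)·(-1) + (-1)·(-1) + (1)·(1) + (1)·(1) + (2)·(2) + (-2)·(-2)) / 5 = 12/5 = 2.4
  S[X,Y] = ((-1)·(2) + (-1)·(-2) + (1)·(1) + (1)·(-1) + (2)·(3) + (-2)·(-3)) / 5 = 12/5 = 2.4
  S[Y,Y] = ((2)·(2) + (-2)·(-2) + (1)·(1) + (-1)·(-1) + (3)·(3) + (-3)·(-3)) / 5 = 28/5 = 5.6
  S = [[2.4, 2.4],
 [2.4, 5.6]].

Step 3 — invert S. det(S) = 2.4·5.6 - (2.4)² = 7.68.
  S^{-1} = (1/det) · [[d, -b], [-b, a]] = [[0.7292, -0.3125],
 [-0.3125, 0.3125]].

Step 4 — quadratic form (x̄ - mu_0)^T · S^{-1} · (x̄ - mu_0):
  S^{-1} · (x̄ - mu_0) = (-1.9792, 1.5625),
  (x̄ - mu_0)^T · [...] = (-1)·(-1.9792) + (4)·(1.5625) = 8.2292.

Step 5 — scale by n: T² = 6 · 8.2292 = 49.375.

T² ≈ 49.375


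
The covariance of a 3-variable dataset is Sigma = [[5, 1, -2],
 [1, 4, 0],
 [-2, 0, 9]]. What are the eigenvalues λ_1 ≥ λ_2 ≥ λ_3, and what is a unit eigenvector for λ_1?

Step 1 — characteristic polynomial p(λ) = det(λI - Sigma) = λ³ - tr·λ² + c_1·λ - det, where tr = trace, c_1 = sum of the principal 2×2 minors, det = det(Sigma):
  tr = 5 + 4 + 9 = 18,
  c_1 = (5·4 - (1)²) + (5·9 - (-2)²) + (4·9 - (0)²) = 19 + 41 + 36 = 96,
  det = 5·(4·9 - (0)²) - (1)·((1)·9 - (0)·(-2)) + (-2)·((1)·(0) - 4·(-2)) = 5·(36) - (1)·(9) + (-2)·(8) = 155.
  So p(λ) = λ³ - 18λ² + 96λ - 155.
Step 2 — look for an integer root (rational root theorem: any rational root is an integer divisor of 155). Testing λ = 5:
  p(5) = 125 - 450 + 480 - 155 = 0  ✓
  Dividing out (λ - 5): p(λ) = (λ - 5)(λ² - 13λ + 31).
Step 3 — remaining eigenvalues from the quadratic λ² - 13λ + 31 = 0:
  Δ = 13² - 4·31 = 169 - 124 = 45,  λ = (13 ± √45)/2 = (13 ± 6.7082)/2 ≈ 9.8541 or 3.1459.
  Sorted: λ_1 = 9.8541,  λ_2 = 5,  λ_3 = 3.1459  (check: sum = 18 = tr ✓).

Step 4 — unit eigenvector for λ_1 ≈ 9.8541: v spans the null space of (Sigma - λ_1 I), whose rows are
  r_1 = (-4.8541, 1, -2),  r_2 = (1, -5.8541, 0),  r_3 = (-2, 0, -0.8541).
  v is orthogonal to every row, so take v ∝ r_1 × r_2 = ((1)·(0) - (-2)·(-5.8541), (-2)·(1) - (-4.8541)·(0), (-4.8541)·(-5.8541) - (1)·(1)) ≈ (-11.7082, -2, 27.4164).
  Rescale (multiply by -1 so the first nonzero entry is positive): u = (11.7082, 2, -27.4164).
  ||u|| = √((11.7082)² + (2)² + (-27.4164)²) = √(892.7415) ≈ 29.8788,  v_1 = u/||u|| ≈ (0.3919, 0.0669, -0.9176) (||v_1|| = 1).

λ_1 = 9.8541,  λ_2 = 5,  λ_3 = 3.1459;  v_1 ≈ (0.3919, 0.0669, -0.9176)


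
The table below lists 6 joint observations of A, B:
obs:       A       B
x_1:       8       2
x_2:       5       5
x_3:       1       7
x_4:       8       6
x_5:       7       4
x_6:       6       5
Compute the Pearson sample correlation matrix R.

Step 1 — column means:
  mean(A) = (8 + 5 + 1 + 8 + 7 + 6) / 6 = 35/6 = 5.8333
  mean(B) = (2 + 5 + 7 + 6 + 4 + 5) / 6 = 29/6 = 4.8333

Step 2 — sample variances and covariances s[i,j] = (1/(n-1)) · Σ_k (x_{k,i} - mean_i) · (x_{k,j} - mean_j), with n-1 = 5:
  s[A,A] = ((2.1667)·(2.1667) + (-0.8333)·(-0.8333) + (-4.8333)·(-4.8333) + (2.1667)·(2.1667) + (1.1667)·(1.1667) + (0.1667)·(0.1667)) / 5 = 34.8333/5 = 6.9667
  s[A,B] = ((2.1667)·(-2.8333) + (-0.8333)·(0.1667) + (-4.8333)·(2.1667) + (2.1667)·(1.1667) + (1.1667)·(-0.8333) + (0.1667)·(0.1667)) / 5 = -15.1667/5 = -3.0333
  s[B,B] = ((-2.8333)·(-2.8333) + (0.1667)·(0.1667) + (2.1667)·(2.1667) + (1.1667)·(1.1667) + (-0.8333)·(-0.8333) + (0.1667)·(0.1667)) / 5 = 14.8333/5 = 2.9667
  Sample standard deviations s_i = √(s[i,i]):
  s(A) = √(6.9667) = 2.6394
  s(B) = √(2.9667) = 1.7224

Step 3 — r_{ij} = s_{ij} / (s_i · s_j):
  r[A,A] = 1 (diagonal).
  r[A,B] = -3.0333 / (2.6394 · 1.7224) = -3.0333 / 4.5462 = -0.6672
  r[B,B] = 1 (diagonal).

R is symmetric with unit diagonal. Assembling:

R = [[1, -0.6672],
 [-0.6672, 1]]


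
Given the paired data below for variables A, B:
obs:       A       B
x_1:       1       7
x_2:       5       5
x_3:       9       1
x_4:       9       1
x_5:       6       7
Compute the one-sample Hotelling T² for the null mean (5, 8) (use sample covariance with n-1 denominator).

Step 1 — sample mean vector:
  mean(A) = (1 + 5 + 9 + 9 + 6) / 5 = 30/5 = 6
  mean(B) = (7 + 5 + 1 + 1 + 7) / 5 = 21/5 = 4.2
  x̄ = (6, 4.2),  deviation x̄ - mu_0 = (6, 4.2) - (5, 8) = (1, -3.8).

Step 2 — sample covariance matrix, S[i,j] = (1/(n-1)) · Σ_k (x_{k,i} - mean_i) · (x_{k,j} - mean_j), divisor n-1 = 4:
  S[A,A] = ((-5)·(-5) + (-1)·(-1) + (3)·(3) + (3)·(3) + (0)·(0)) / 4 = 44/4 = 11
  S[A,B] = ((-5)·(2.8) + (-1)·(0.8) + (3)·(-3.2) + (3)·(-3.2) + (0)·(2.8)) / 4 = -34/4 = -8.5
  S[B,B] = ((2.8)·(2.8) + (0.8)·(0.8) + (-3.2)·(-3.2) + (-3.2)·(-3.2) + (2.8)·(2.8)) / 4 = 36.8/4 = 9.2
  S = [[11, -8.5],
 [-8.5, 9.2]].

Step 3 — invert S. det(S) = 11·9.2 - (-8.5)² = 28.95.
  S^{-1} = (1/det) · [[d, -b], [-b, a]] = [[0.3178, 0.2936],
 [0.2936, 0.38]].

Step 4 — quadratic form (x̄ - mu_0)^T · S^{-1} · (x̄ - mu_0):
  S^{-1} · (x̄ - mu_0) = (-0.7979, -1.1503),
  (x̄ - mu_0)^T · [...] = (1)·(-0.7979) + (-3.8)·(-1.1503) = 3.5731.

Step 5 — scale by n: T² = 5 · 3.5731 = 17.8653.

T² ≈ 17.8653


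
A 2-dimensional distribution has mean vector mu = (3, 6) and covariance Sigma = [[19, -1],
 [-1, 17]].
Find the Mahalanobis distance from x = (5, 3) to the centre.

Step 1 — centre the observation: (x - mu) = (2, -3).

Step 2 — invert Sigma. det(Sigma) = 19·17 - (-1)² = 322.
  Sigma^{-1} = (1/det) · [[d, -b], [-b, a]] = [[0.0528, 0.0031],
 [0.0031, 0.059]].

Step 3 — form the quadratic (x - mu)^T · Sigma^{-1} · (x - mu):
  Sigma^{-1} · (x - mu) = (0.0963, -0.1708).
  (x - mu)^T · [Sigma^{-1} · (x - mu)] = (2)·(0.0963) + (-3)·(-0.1708) = 0.705.

Step 4 — take square root: d = √(0.705) ≈ 0.8396.

d(x, mu) = √(0.705) ≈ 0.8396


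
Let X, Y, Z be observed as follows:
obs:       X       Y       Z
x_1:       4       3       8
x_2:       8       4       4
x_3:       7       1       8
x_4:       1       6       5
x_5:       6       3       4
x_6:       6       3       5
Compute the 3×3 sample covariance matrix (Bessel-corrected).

Step 1 — column means:
  mean(X) = (4 + 8 + 7 + 1 + 6 + 6) / 6 = 32/6 = 5.3333
  mean(Y) = (3 + 4 + 1 + 6 + 3 + 3) / 6 = 20/6 = 3.3333
  mean(Z) = (8 + 4 + 8 + 5 + 4 + 5) / 6 = 34/6 = 5.6667

Step 2 — sample covariance S[i,j] = (1/(n-1)) · Σ_k (x_{k,i} - mean_i) · (x_{k,j} - mean_j), with n-1 = 5.
  S[X,X] = ((-1.3333)·(-1.3333) + (2.6667)·(2.6667) + (1.6667)·(1.6667) + (-4.3333)·(-4.3333) + (0.6667)·(0.6667) + (0.6667)·(0.6667)) / 5 = 31.3333/5 = 6.2667
  S[X,Y] = ((-1.3333)·(-0.3333) + (2.6667)·(0.6667) + (1.6667)·(-2.3333) + (-4.3333)·(2.6667) + (0.6667)·(-0.3333) + (0.6667)·(-0.3333)) / 5 = -13.6667/5 = -2.7333
  S[X,Z] = ((-1.3333)·(2.3333) + (2.6667)·(-1.6667) + (1.6667)·(2.3333) + (-4.3333)·(-0.6667) + (0.6667)·(-1.6667) + (0.6667)·(-0.6667)) / 5 = -2.3333/5 = -0.4667
  S[Y,Y] = ((-0.3333)·(-0.3333) + (0.6667)·(0.6667) + (-2.3333)·(-2.3333) + (2.6667)·(2.6667) + (-0.3333)·(-0.3333) + (-0.3333)·(-0.3333)) / 5 = 13.3333/5 = 2.6667
  S[Y,Z] = ((-0.3333)·(2.3333) + (0.6667)·(-1.6667) + (-2.3333)·(2.3333) + (2.6667)·(-0.6667) + (-0.3333)·(-1.6667) + (-0.3333)·(-0.6667)) / 5 = -8.3333/5 = -1.6667
  S[Z,Z] = ((2.3333)·(2.3333) + (-1.6667)·(-1.6667) + (2.3333)·(2.3333) + (-0.6667)·(-0.6667) + (-1.6667)·(-1.6667) + (-0.6667)·(-0.6667)) / 5 = 17.3333/5 = 3.4667

S is symmetric (S[j,i] = S[i,j]). Assembling:

S = [[6.2667, -2.7333, -0.4667],
 [-2.7333, 2.6667, -1.6667],
 [-0.4667, -1.6667, 3.4667]]


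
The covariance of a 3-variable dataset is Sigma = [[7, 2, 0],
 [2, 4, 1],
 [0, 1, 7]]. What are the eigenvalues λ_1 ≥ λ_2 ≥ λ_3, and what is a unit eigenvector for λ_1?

Step 1 — characteristic polynomial p(λ) = det(λI - Sigma) = λ³ - tr·λ² + c_1·λ - det, where tr = trace, c_1 = sum of the principal 2×2 minors, det = det(Sigma):
  tr = 7 + 4 + 7 = 18,
  c_1 = (7·4 - (2)²) + (7·7 - (0)²) + (4·7 - (1)²) = 24 + 49 + 27 = 100,
  det = 7·(4·7 - (1)²) - (2)·((2)·7 - (1)·(0)) + (0)·((2)·(1) - 4·(0)) = 7·(27) - (2)·(14) + (0)·(2) = 161.
  So p(λ) = λ³ - 18λ² + 100λ - 161.
Step 2 — look for an integer root (rational root theorem: any rational root is an integer divisor of 161). Testing λ = 7:
  p(7) = 343 - 882 + 700 - 161 = 0  ✓
  Dividing out (λ - 7): p(λ) = (λ - 7)(λ² - 11λ + 23).
Step 3 — remaining eigenvalues from the quadratic λ² - 11λ + 23 = 0:
  Δ = 11² - 4·23 = 121 - 92 = 29,  λ = (11 ± √29)/2 = (11 ± 5.3852)/2 ≈ 8.1926 or 2.8074.
  Sorted: λ_1 = 8.1926,  λ_2 = 7,  λ_3 = 2.8074  (check: sum = 18 = tr ✓).

Step 4 — unit eigenvector for λ_1 ≈ 8.1926: v spans the null space of (Sigma - λ_1 I), whose rows are
  r_1 = (-1.1926, 2, 0),  r_2 = (2, -4.1926, 1),  r_3 = (0, 1, -1.1926).
  v is orthogonal to every row, so take v ∝ r_1 × r_2 = ((2)·(1) - (0)·(-4.1926), (0)·(2) - (-1.1926)·(1), (-1.1926)·(-4.1926) - (2)·(2)) ≈ (2, 1.1926, 1).
  Let u = (2, 1.1926, 1).
  ||u|| = √((2)² + (1.1926)² + (1)²) = √(6.4223) ≈ 2.5342,  v_1 = u/||u|| ≈ (0.7892, 0.4706, 0.3946) (||v_1|| = 1).

λ_1 = 8.1926,  λ_2 = 7,  λ_3 = 2.8074;  v_1 ≈ (0.7892, 0.4706, 0.3946)


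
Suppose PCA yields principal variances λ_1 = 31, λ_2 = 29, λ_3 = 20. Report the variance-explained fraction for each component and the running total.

Step 1 — total variance = trace(Sigma) = Σ λ_i = 31 + 29 + 20 = 80.

Step 2 — fraction explained by component i = λ_i / Σ λ:
  PC1: 31/80 = 0.3875
  PC2: 29/80 = 0.3625
  PC3: 20/80 = 0.25

Step 3 — cumulative fraction after k components = (λ_1 + ... + λ_k) / Σ λ:
  k = 1: 31/80 = 0.3875
  k = 2: (31 + 29)/80 = 60/80 = 0.75
  k = 3: (31 + 29 + 20)/80 = 80/80 = 1

Summary (fraction, with percent):

explained: PC1 0.3875 (38.75%), PC2 0.3625 (36.25%), PC3 0.25 (25%);  cumulative: 0.3875, 0.75, 1


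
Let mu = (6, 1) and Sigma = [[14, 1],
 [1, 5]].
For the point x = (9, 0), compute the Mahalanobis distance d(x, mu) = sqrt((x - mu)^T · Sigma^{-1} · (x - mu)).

Step 1 — centre the observation: (x - mu) = (3, -1).

Step 2 — invert Sigma. det(Sigma) = 14·5 - (1)² = 69.
  Sigma^{-1} = (1/det) · [[d, -b], [-b, a]] = [[0.0725, -0.0145],
 [-0.0145, 0.2029]].

Step 3 — form the quadratic (x - mu)^T · Sigma^{-1} · (x - mu):
  Sigma^{-1} · (x - mu) = (0.2319, -0.2464).
  (x - mu)^T · [Sigma^{-1} · (x - mu)] = (3)·(0.2319) + (-1)·(-0.2464) = 0.942.

Step 4 — take square root: d = √(0.942) ≈ 0.9706.

d(x, mu) = √(0.942) ≈ 0.9706


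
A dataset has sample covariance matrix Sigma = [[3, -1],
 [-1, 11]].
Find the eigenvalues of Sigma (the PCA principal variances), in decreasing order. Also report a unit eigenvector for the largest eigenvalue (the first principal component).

Step 1 — characteristic polynomial of 2×2 Sigma:
  det(Sigma - λI) = λ² - trace · λ + det = 0.
  trace = 3 + 11 = 14, det = 3·11 - (-1)² = 32.
Step 2 — discriminant:
  Δ = trace² - 4·det = 196 - 128 = 68.
Step 3 — eigenvalues:
  λ = (trace ± √Δ)/2 = (14 ± 8.2462)/2,
  λ_1 = 11.1231,  λ_2 = 2.8769.

Step 4 — unit eigenvector for λ_1: solve (Sigma - λ_1 I)v = 0. First row:
  (3 - 11.1231)·v_x + (-1)·v_y = 0, i.e. (-8.1231)·v_x + (-1)·v_y = 0,
  so v ∝ (b, λ_1 - a) = (-1, 8.1231); multiply by -1 so the first entry is positive: u = (1, -8.1231).
  ||u|| = √((1)² + (-8.1231)²) = √(66.9848) ≈ 8.1844,
  v_1 = u/||u|| ≈ (0.1222, -0.9925) (||v_1|| = 1).

λ_1 = 11.1231,  λ_2 = 2.8769;  v_1 ≈ (0.1222, -0.9925)


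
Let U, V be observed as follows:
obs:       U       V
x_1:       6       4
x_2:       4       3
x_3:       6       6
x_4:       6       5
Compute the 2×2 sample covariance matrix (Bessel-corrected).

Step 1 — column means:
  mean(U) = (6 + 4 + 6 + 6) / 4 = 22/4 = 5.5
  mean(V) = (4 + 3 + 6 + 5) / 4 = 18/4 = 4.5

Step 2 — sample covariance S[i,j] = (1/(n-1)) · Σ_k (x_{k,i} - mean_i) · (x_{k,j} - mean_j), with n-1 = 3.
  S[U,U] = ((0.5)·(0.5) + (-1.5)·(-1.5) + (0.5)·(0.5) + (0.5)·(0.5)) / 3 = 3/3 = 1
  S[U,V] = ((0.5)·(-0.5) + (-1.5)·(-1.5) + (0.5)·(1.5) + (0.5)·(0.5)) / 3 = 3/3 = 1
  S[V,V] = ((-0.5)·(-0.5) + (-1.5)·(-1.5) + (1.5)·(1.5) + (0.5)·(0.5)) / 3 = 5/3 = 1.6667

S is symmetric (S[j,i] = S[i,j]). Assembling:

S = [[1, 1],
 [1, 1.6667]]


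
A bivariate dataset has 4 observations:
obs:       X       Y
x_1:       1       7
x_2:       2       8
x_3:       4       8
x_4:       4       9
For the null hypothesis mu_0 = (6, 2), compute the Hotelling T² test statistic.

Step 1 — sample mean vector:
  mean(X) = (1 + 2 + 4 + 4) / 4 = 11/4 = 2.75
  mean(Y) = (7 + 8 + 8 + 9) / 4 = 32/4 = 8
  x̄ = (2.75, 8),  deviation x̄ - mu_0 = (2.75, 8) - (6, 2) = (-3.25, 6).

Step 2 — sample covariance matrix, S[i,j] = (1/(n-1)) · Σ_k (x_{k,i} - mean_i) · (x_{k,j} - mean_j), divisor n-1 = 3:
  S[X,X] = ((-1.75)·(-1.75) + (-0.75)·(-0.75) + (1.25)·(1.25) + (1.25)·(1.25)) / 3 = 6.75/3 = 2.25
  S[X,Y] = ((-1.75)·(-1) + (-0.75)·(0) + (1.25)·(0) + (1.25)·(1)) / 3 = 3/3 = 1
  S[Y,Y] = ((-1)·(-1) + (0)·(0) + (0)·(0) + (1)·(1)) / 3 = 2/3 = 0.6667
  S = [[2.25, 1],
 [1, 0.6667]].

Step 3 — invert S. det(S) = 2.25·0.6667 - (1)² = 0.5.
  S^{-1} = (1/det) · [[d, -b], [-b, a]] = [[1.3333, -2],
 [-2, 4.5]].

Step 4 — quadratic form (x̄ - mu_0)^T · S^{-1} · (x̄ - mu_0):
  S^{-1} · (x̄ - mu_0) = (-16.3333, 33.5),
  (x̄ - mu_0)^T · [...] = (-3.25)·(-16.3333) + (6)·(33.5) = 254.0833.

Step 5 — scale by n: T² = 4 · 254.0833 = 1016.3333.

T² ≈ 1016.3333


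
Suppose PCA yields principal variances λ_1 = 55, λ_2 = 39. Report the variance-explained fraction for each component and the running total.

Step 1 — total variance = trace(Sigma) = Σ λ_i = 55 + 39 = 94.

Step 2 — fraction explained by component i = λ_i / Σ λ:
  PC1: 55/94 = 0.5851
  PC2: 39/94 = 0.4149

Step 3 — cumulative fraction after k components = (λ_1 + ... + λ_k) / Σ λ:
  k = 1: 55/94 = 0.5851
  k = 2: (55 + 39)/94 = 94/94 = 1

Summary (fraction, with percent):

explained: PC1 0.5851 (58.51%), PC2 0.4149 (41.49%);  cumulative: 0.5851, 1


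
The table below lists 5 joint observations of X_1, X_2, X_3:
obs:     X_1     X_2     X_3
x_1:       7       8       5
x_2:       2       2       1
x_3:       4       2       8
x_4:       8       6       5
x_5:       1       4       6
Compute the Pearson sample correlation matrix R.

Step 1 — column means:
  mean(X_1) = (7 + 2 + 4 + 8 + 1) / 5 = 22/5 = 4.4
  mean(X_2) = (8 + 2 + 2 + 6 + 4) / 5 = 22/5 = 4.4
  mean(X_3) = (5 + 1 + 8 + 5 + 6) / 5 = 25/5 = 5

Step 2 — sample variances and covariances s[i,j] = (1/(n-1)) · Σ_k (x_{k,i} - mean_i) · (x_{k,j} - mean_j), with n-1 = 4:
  s[X_1,X_1] = ((2.6)·(2.6) + (-2.4)·(-2.4) + (-0.4)·(-0.4) + (3.6)·(3.6) + (-3.4)·(-3.4)) / 4 = 37.2/4 = 9.3
  s[X_1,X_2] = ((2.6)·(3.6) + (-2.4)·(-2.4) + (-0.4)·(-2.4) + (3.6)·(1.6) + (-3.4)·(-0.4)) / 4 = 23.2/4 = 5.8
  s[X_1,X_3] = ((2.6)·(0) + (-2.4)·(-4) + (-0.4)·(3) + (3.6)·(0) + (-3.4)·(1)) / 4 = 5/4 = 1.25
  s[X_2,X_2] = ((3.6)·(3.6) + (-2.4)·(-2.4) + (-2.4)·(-2.4) + (1.6)·(1.6) + (-0.4)·(-0.4)) / 4 = 27.2/4 = 6.8
  s[X_2,X_3] = ((3.6)·(0) + (-2.4)·(-4) + (-2.4)·(3) + (1.6)·(0) + (-0.4)·(1)) / 4 = 2/4 = 0.5
  s[X_3,X_3] = ((0)·(0) + (-4)·(-4) + (3)·(3) + (0)·(0) + (1)·(1)) / 4 = 26/4 = 6.5
  Sample standard deviations s_i = √(s[i,i]):
  s(X_1) = √(9.3) = 3.0496
  s(X_2) = √(6.8) = 2.6077
  s(X_3) = √(6.5) = 2.5495

Step 3 — r_{ij} = s_{ij} / (s_i · s_j):
  r[X_1,X_1] = 1 (diagonal).
  r[X_1,X_2] = 5.8 / (3.0496 · 2.6077) = 5.8 / 7.9524 = 0.7293
  r[X_1,X_3] = 1.25 / (3.0496 · 2.5495) = 1.25 / 7.775 = 0.1608
  r[X_2,X_2] = 1 (diagonal).
  r[X_2,X_3] = 0.5 / (2.6077 · 2.5495) = 0.5 / 6.6483 = 0.0752
  r[X_3,X_3] = 1 (diagonal).

R is symmetric with unit diagonal. Assembling:

R = [[1, 0.7293, 0.1608],
 [0.7293, 1, 0.0752],
 [0.1608, 0.0752, 1]]


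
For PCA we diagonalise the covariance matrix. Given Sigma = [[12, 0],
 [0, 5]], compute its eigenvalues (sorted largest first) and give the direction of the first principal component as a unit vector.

Step 1 — characteristic polynomial of 2×2 Sigma:
  det(Sigma - λI) = λ² - trace · λ + det = 0.
  trace = 12 + 5 = 17, det = 12·5 - (0)² = 60.
Step 2 — discriminant:
  Δ = trace² - 4·det = 289 - 240 = 49.
Step 3 — eigenvalues:
  λ = (trace ± √Δ)/2 = (17 ± 7)/2,
  λ_1 = 12,  λ_2 = 5.

Step 4 — unit eigenvector for λ_1: Sigma is diagonal, so its eigenvectors are the coordinate axes. λ_1 = 12 is the diagonal entry on the first coordinate axis, hence
  v_1 = (1, 0) (||v_1|| = 1).

λ_1 = 12,  λ_2 = 5;  v_1 ≈ (1, 0)


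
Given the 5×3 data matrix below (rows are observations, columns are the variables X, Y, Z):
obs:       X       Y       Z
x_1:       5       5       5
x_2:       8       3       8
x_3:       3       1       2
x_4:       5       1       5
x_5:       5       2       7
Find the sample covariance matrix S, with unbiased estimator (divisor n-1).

Step 1 — column means:
  mean(X) = (5 + 8 + 3 + 5 + 5) / 5 = 26/5 = 5.2
  mean(Y) = (5 + 3 + 1 + 1 + 2) / 5 = 12/5 = 2.4
  mean(Z) = (5 + 8 + 2 + 5 + 7) / 5 = 27/5 = 5.4

Step 2 — sample covariance S[i,j] = (1/(n-1)) · Σ_k (x_{k,i} - mean_i) · (x_{k,j} - mean_j), with n-1 = 4.
  S[X,X] = ((-0.2)·(-0.2) + (2.8)·(2.8) + (-2.2)·(-2.2) + (-0.2)·(-0.2) + (-0.2)·(-0.2)) / 4 = 12.8/4 = 3.2
  S[X,Y] = ((-0.2)·(2.6) + (2.8)·(0.6) + (-2.2)·(-1.4) + (-0.2)·(-1.4) + (-0.2)·(-0.4)) / 4 = 4.6/4 = 1.15
  S[X,Z] = ((-0.2)·(-0.4) + (2.8)·(2.6) + (-2.2)·(-3.4) + (-0.2)·(-0.4) + (-0.2)·(1.6)) / 4 = 14.6/4 = 3.65
  S[Y,Y] = ((2.6)·(2.6) + (0.6)·(0.6) + (-1.4)·(-1.4) + (-1.4)·(-1.4) + (-0.4)·(-0.4)) / 4 = 11.2/4 = 2.8
  S[Y,Z] = ((2.6)·(-0.4) + (0.6)·(2.6) + (-1.4)·(-3.4) + (-1.4)·(-0.4) + (-0.4)·(1.6)) / 4 = 5.2/4 = 1.3
  S[Z,Z] = ((-0.4)·(-0.4) + (2.6)·(2.6) + (-3.4)·(-3.4) + (-0.4)·(-0.4) + (1.6)·(1.6)) / 4 = 21.2/4 = 5.3

S is symmetric (S[j,i] = S[i,j]). Assembling:

S = [[3.2, 1.15, 3.65],
 [1.15, 2.8, 1.3],
 [3.65, 1.3, 5.3]]


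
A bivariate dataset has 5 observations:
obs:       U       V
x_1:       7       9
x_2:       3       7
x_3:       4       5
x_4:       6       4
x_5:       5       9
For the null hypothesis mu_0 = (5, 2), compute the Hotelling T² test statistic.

Step 1 — sample mean vector:
  mean(U) = (7 + 3 + 4 + 6 + 5) / 5 = 25/5 = 5
  mean(V) = (9 + 7 + 5 + 4 + 9) / 5 = 34/5 = 6.8
  x̄ = (5, 6.8),  deviation x̄ - mu_0 = (5, 6.8) - (5, 2) = (0, 4.8).

Step 2 — sample covariance matrix, S[i,j] = (1/(n-1)) · Σ_k (x_{k,i} - mean_i) · (x_{k,j} - mean_j), divisor n-1 = 4:
  S[U,U] = ((2)·(2) + (-2)·(-2) + (-1)·(-1) + (1)·(1) + (0)·(0)) / 4 = 10/4 = 2.5
  S[U,V] = ((2)·(2.2) + (-2)·(0.2) + (-1)·(-1.8) + (1)·(-2.8) + (0)·(2.2)) / 4 = 3/4 = 0.75
  S[V,V] = ((2.2)·(2.2) + (0.2)·(0.2) + (-1.8)·(-1.8) + (-2.8)·(-2.8) + (2.2)·(2.2)) / 4 = 20.8/4 = 5.2
  S = [[2.5, 0.75],
 [0.75, 5.2]].

Step 3 — invert S. det(S) = 2.5·5.2 - (0.75)² = 12.4375.
  S^{-1} = (1/det) · [[d, -b], [-b, a]] = [[0.4181, -0.0603],
 [-0.0603, 0.201]].

Step 4 — quadratic form (x̄ - mu_0)^T · S^{-1} · (x̄ - mu_0):
  S^{-1} · (x̄ - mu_0) = (-0.2894, 0.9648),
  (x̄ - mu_0)^T · [...] = (0)·(-0.2894) + (4.8)·(0.9648) = 4.6312.

Step 5 — scale by n: T² = 5 · 4.6312 = 23.1558.

T² ≈ 23.1558


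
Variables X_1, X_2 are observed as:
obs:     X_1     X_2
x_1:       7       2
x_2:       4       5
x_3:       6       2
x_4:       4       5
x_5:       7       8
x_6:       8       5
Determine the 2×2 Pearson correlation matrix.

Step 1 — column means:
  mean(X_1) = (7 + 4 + 6 + 4 + 7 + 8) / 6 = 36/6 = 6
  mean(X_2) = (2 + 5 + 2 + 5 + 8 + 5) / 6 = 27/6 = 4.5

Step 2 — sample variances and covariances s[i,j] = (1/(n-1)) · Σ_k (x_{k,i} - mean_i) · (x_{k,j} - mean_j), with n-1 = 5:
  s[X_1,X_1] = ((1)·(1) + (-2)·(-2) + (0)·(0) + (-2)·(-2) + (1)·(1) + (2)·(2)) / 5 = 14/5 = 2.8
  s[X_1,X_2] = ((1)·(-2.5) + (-2)·(0.5) + (0)·(-2.5) + (-2)·(0.5) + (1)·(3.5) + (2)·(0.5)) / 5 = 0/5 = 0
  s[X_2,X_2] = ((-2.5)·(-2.5) + (0.5)·(0.5) + (-2.5)·(-2.5) + (0.5)·(0.5) + (3.5)·(3.5) + (0.5)·(0.5)) / 5 = 25.5/5 = 5.1
  Sample standard deviations s_i = √(s[i,i]):
  s(X_1) = √(2.8) = 1.6733
  s(X_2) = √(5.1) = 2.2583

Step 3 — r_{ij} = s_{ij} / (s_i · s_j):
  r[X_1,X_1] = 1 (diagonal).
  r[X_1,X_2] = 0 / (1.6733 · 2.2583) = 0 / 3.7789 = 0
  r[X_2,X_2] = 1 (diagonal).

R is symmetric with unit diagonal. Assembling:

R = [[1, 0],
 [0, 1]]


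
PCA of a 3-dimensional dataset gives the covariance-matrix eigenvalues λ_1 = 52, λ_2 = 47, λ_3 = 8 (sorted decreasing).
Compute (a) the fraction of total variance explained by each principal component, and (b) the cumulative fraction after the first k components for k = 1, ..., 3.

Step 1 — total variance = trace(Sigma) = Σ λ_i = 52 + 47 + 8 = 107.

Step 2 — fraction explained by component i = λ_i / Σ λ:
  PC1: 52/107 = 0.486
  PC2: 47/107 = 0.4393
  PC3: 8/107 = 0.0748

Step 3 — cumulative fraction after k components = (λ_1 + ... + λ_k) / Σ λ:
  k = 1: 52/107 = 0.486
  k = 2: (52 + 47)/107 = 99/107 = 0.9252
  k = 3: (52 + 47 + 8)/107 = 107/107 = 1

Summary (fraction, with percent):

explained: PC1 0.486 (48.6%), PC2 0.4393 (43.93%), PC3 0.0748 (7.48%);  cumulative: 0.486, 0.9252, 1


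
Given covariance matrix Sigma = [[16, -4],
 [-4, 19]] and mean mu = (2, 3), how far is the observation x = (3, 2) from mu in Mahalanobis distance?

Step 1 — centre the observation: (x - mu) = (1, -1).

Step 2 — invert Sigma. det(Sigma) = 16·19 - (-4)² = 288.
  Sigma^{-1} = (1/det) · [[d, -b], [-b, a]] = [[0.066, 0.0139],
 [0.0139, 0.0556]].

Step 3 — form the quadratic (x - mu)^T · Sigma^{-1} · (x - mu):
  Sigma^{-1} · (x - mu) = (0.0521, -0.0417).
  (x - mu)^T · [Sigma^{-1} · (x - mu)] = (1)·(0.0521) + (-1)·(-0.0417) = 0.0938.

Step 4 — take square root: d = √(0.0938) ≈ 0.3062.

d(x, mu) = √(0.0938) ≈ 0.3062


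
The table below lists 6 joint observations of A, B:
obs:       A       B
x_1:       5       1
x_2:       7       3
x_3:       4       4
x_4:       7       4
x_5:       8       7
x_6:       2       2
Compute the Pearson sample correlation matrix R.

Step 1 — column means:
  mean(A) = (5 + 7 + 4 + 7 + 8 + 2) / 6 = 33/6 = 5.5
  mean(B) = (1 + 3 + 4 + 4 + 7 + 2) / 6 = 21/6 = 3.5

Step 2 — sample variances and covariances s[i,j] = (1/(n-1)) · Σ_k (x_{k,i} - mean_i) · (x_{k,j} - mean_j), with n-1 = 5:
  s[A,A] = ((-0.5)·(-0.5) + (1.5)·(1.5) + (-1.5)·(-1.5) + (1.5)·(1.5) + (2.5)·(2.5) + (-3.5)·(-3.5)) / 5 = 25.5/5 = 5.1
  s[A,B] = ((-0.5)·(-2.5) + (1.5)·(-0.5) + (-1.5)·(0.5) + (1.5)·(0.5) + (2.5)·(3.5) + (-3.5)·(-1.5)) / 5 = 14.5/5 = 2.9
  s[B,B] = ((-2.5)·(-2.5) + (-0.5)·(-0.5) + (0.5)·(0.5) + (0.5)·(0.5) + (3.5)·(3.5) + (-1.5)·(-1.5)) / 5 = 21.5/5 = 4.3
  Sample standard deviations s_i = √(s[i,i]):
  s(A) = √(5.1) = 2.2583
  s(B) = √(4.3) = 2.0736

Step 3 — r_{ij} = s_{ij} / (s_i · s_j):
  r[A,A] = 1 (diagonal).
  r[A,B] = 2.9 / (2.2583 · 2.0736) = 2.9 / 4.6829 = 0.6193
  r[B,B] = 1 (diagonal).

R is symmetric with unit diagonal. Assembling:

R = [[1, 0.6193],
 [0.6193, 1]]


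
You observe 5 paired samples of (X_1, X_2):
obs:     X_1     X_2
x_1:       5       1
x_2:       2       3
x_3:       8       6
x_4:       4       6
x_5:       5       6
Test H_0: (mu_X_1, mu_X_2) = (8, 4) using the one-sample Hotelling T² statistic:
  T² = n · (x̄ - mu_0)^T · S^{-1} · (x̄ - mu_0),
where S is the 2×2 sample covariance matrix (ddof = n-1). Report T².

Step 1 — sample mean vector:
  mean(X_1) = (5 + 2 + 8 + 4 + 5) / 5 = 24/5 = 4.8
  mean(X_2) = (1 + 3 + 6 + 6 + 6) / 5 = 22/5 = 4.4
  x̄ = (4.8, 4.4),  deviation x̄ - mu_0 = (4.8, 4.4) - (8, 4) = (-3.2, 0.4).

Step 2 — sample covariance matrix, S[i,j] = (1/(n-1)) · Σ_k (x_{k,i} - mean_i) · (x_{k,j} - mean_j), divisor n-1 = 4:
  S[X_1,X_1] = ((0.2)·(0.2) + (-2.8)·(-2.8) + (3.2)·(3.2) + (-0.8)·(-0.8) + (0.2)·(0.2)) / 4 = 18.8/4 = 4.7
  S[X_1,X_2] = ((0.2)·(-3.4) + (-2.8)·(-1.4) + (3.2)·(1.6) + (-0.8)·(1.6) + (0.2)·(1.6)) / 4 = 7.4/4 = 1.85
  S[X_2,X_2] = ((-3.4)·(-3.4) + (-1.4)·(-1.4) + (1.6)·(1.6) + (1.6)·(1.6) + (1.6)·(1.6)) / 4 = 21.2/4 = 5.3
  S = [[4.7, 1.85],
 [1.85, 5.3]].

Step 3 — invert S. det(S) = 4.7·5.3 - (1.85)² = 21.4875.
  S^{-1} = (1/det) · [[d, -b], [-b, a]] = [[0.2467, -0.0861],
 [-0.0861, 0.2187]].

Step 4 — quadratic form (x̄ - mu_0)^T · S^{-1} · (x̄ - mu_0):
  S^{-1} · (x̄ - mu_0) = (-0.8237, 0.363),
  (x̄ - mu_0)^T · [...] = (-3.2)·(-0.8237) + (0.4)·(0.363) = 2.7812.

Step 5 — scale by n: T² = 5 · 2.7812 = 13.9058.

T² ≈ 13.9058


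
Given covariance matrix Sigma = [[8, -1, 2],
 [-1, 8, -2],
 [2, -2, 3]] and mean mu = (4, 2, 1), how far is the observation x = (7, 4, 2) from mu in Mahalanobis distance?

Step 1 — centre the observation: (x - mu) = (3, 2, 1).

Step 2 — invert Sigma (cofactor / det for 3×3, or solve directly):
  Sigma^{-1} = [[0.1504, -0.0075, -0.1053],
 [-0.0075, 0.1504, 0.1053],
 [-0.1053, 0.1053, 0.4737]].

Step 3 — form the quadratic (x - mu)^T · Sigma^{-1} · (x - mu):
  Sigma^{-1} · (x - mu) = (0.3308, 0.3835, 0.3684).
  (x - mu)^T · [Sigma^{-1} · (x - mu)] = (3)·(0.3308) + (2)·(0.3835) + (1)·(0.3684) = 2.1278.

Step 4 — take square root: d = √(2.1278) ≈ 1.4587.

d(x, mu) = √(2.1278) ≈ 1.4587


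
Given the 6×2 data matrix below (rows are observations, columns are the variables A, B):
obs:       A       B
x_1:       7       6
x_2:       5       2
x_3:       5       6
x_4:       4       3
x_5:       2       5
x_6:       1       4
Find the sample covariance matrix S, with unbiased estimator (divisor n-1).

Step 1 — column means:
  mean(A) = (7 + 5 + 5 + 4 + 2 + 1) / 6 = 24/6 = 4
  mean(B) = (6 + 2 + 6 + 3 + 5 + 4) / 6 = 26/6 = 4.3333

Step 2 — sample covariance S[i,j] = (1/(n-1)) · Σ_k (x_{k,i} - mean_i) · (x_{k,j} - mean_j), with n-1 = 5.
  S[A,A] = ((3)·(3) + (1)·(1) + (1)·(1) + (0)·(0) + (-2)·(-2) + (-3)·(-3)) / 5 = 24/5 = 4.8
  S[A,B] = ((3)·(1.6667) + (1)·(-2.3333) + (1)·(1.6667) + (0)·(-1.3333) + (-2)·(0.6667) + (-3)·(-0.3333)) / 5 = 4/5 = 0.8
  S[B,B] = ((1.6667)·(1.6667) + (-2.3333)·(-2.3333) + (1.6667)·(1.6667) + (-1.3333)·(-1.3333) + (0.6667)·(0.6667) + (-0.3333)·(-0.3333)) / 5 = 13.3333/5 = 2.6667

S is symmetric (S[j,i] = S[i,j]). Assembling:

S = [[4.8, 0.8],
 [0.8, 2.6667]]


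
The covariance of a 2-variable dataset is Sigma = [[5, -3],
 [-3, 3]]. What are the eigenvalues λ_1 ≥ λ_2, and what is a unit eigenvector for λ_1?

Step 1 — characteristic polynomial of 2×2 Sigma:
  det(Sigma - λI) = λ² - trace · λ + det = 0.
  trace = 5 + 3 = 8, det = 5·3 - (-3)² = 6.
Step 2 — discriminant:
  Δ = trace² - 4·det = 64 - 24 = 40.
Step 3 — eigenvalues:
  λ = (trace ± √Δ)/2 = (8 ± 6.3246)/2,
  λ_1 = 7.1623,  λ_2 = 0.8377.

Step 4 — unit eigenvector for λ_1: solve (Sigma - λ_1 I)v = 0. First row:
  (5 - 7.1623)·v_x + (-3)·v_y = 0, i.e. (-2.1623)·v_x + (-3)·v_y = 0,
  so v ∝ (b, λ_1 - a) = (-3, 2.1623); multiply by -1 so the first entry is positive: u = (3, -2.1623).
  ||u|| = √((3)² + (-2.1623)²) = √(13.6754) ≈ 3.698,
  v_1 = u/||u|| ≈ (0.8112, -0.5847) (||v_1|| = 1).

λ_1 = 7.1623,  λ_2 = 0.8377;  v_1 ≈ (0.8112, -0.5847)


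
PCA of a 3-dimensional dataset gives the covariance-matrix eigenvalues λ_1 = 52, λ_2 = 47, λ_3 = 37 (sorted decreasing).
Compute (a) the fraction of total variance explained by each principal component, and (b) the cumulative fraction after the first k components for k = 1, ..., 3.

Step 1 — total variance = trace(Sigma) = Σ λ_i = 52 + 47 + 37 = 136.

Step 2 — fraction explained by component i = λ_i / Σ λ:
  PC1: 52/136 = 0.3824
  PC2: 47/136 = 0.3456
  PC3: 37/136 = 0.2721

Step 3 — cumulative fraction after k components = (λ_1 + ... + λ_k) / Σ λ:
  k = 1: 52/136 = 0.3824
  k = 2: (52 + 47)/136 = 99/136 = 0.7279
  k = 3: (52 + 47 + 37)/136 = 136/136 = 1

Summary (fraction, with percent):

explained: PC1 0.3824 (38.24%), PC2 0.3456 (34.56%), PC3 0.2721 (27.21%);  cumulative: 0.3824, 0.7279, 1


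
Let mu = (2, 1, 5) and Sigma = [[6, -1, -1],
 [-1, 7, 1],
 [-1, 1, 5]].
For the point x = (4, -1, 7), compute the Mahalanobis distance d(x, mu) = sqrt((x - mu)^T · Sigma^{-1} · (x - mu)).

Step 1 — centre the observation: (x - mu) = (2, -2, 2).

Step 2 — invert Sigma (cofactor / det for 3×3, or solve directly):
  Sigma^{-1} = [[0.1753, 0.0206, 0.0309],
 [0.0206, 0.1495, -0.0258],
 [0.0309, -0.0258, 0.2113]].

Step 3 — form the quadratic (x - mu)^T · Sigma^{-1} · (x - mu):
  Sigma^{-1} · (x - mu) = (0.3711, -0.3093, 0.5361).
  (x - mu)^T · [Sigma^{-1} · (x - mu)] = (2)·(0.3711) + (-2)·(-0.3093) + (2)·(0.5361) = 2.433.

Step 4 — take square root: d = √(2.433) ≈ 1.5598.

d(x, mu) = √(2.433) ≈ 1.5598


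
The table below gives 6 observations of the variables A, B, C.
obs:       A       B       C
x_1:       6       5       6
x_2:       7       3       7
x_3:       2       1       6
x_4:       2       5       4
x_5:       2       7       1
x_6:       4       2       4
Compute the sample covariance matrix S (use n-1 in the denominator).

Step 1 — column means:
  mean(A) = (6 + 7 + 2 + 2 + 2 + 4) / 6 = 23/6 = 3.8333
  mean(B) = (5 + 3 + 1 + 5 + 7 + 2) / 6 = 23/6 = 3.8333
  mean(C) = (6 + 7 + 6 + 4 + 1 + 4) / 6 = 28/6 = 4.6667

Step 2 — sample covariance S[i,j] = (1/(n-1)) · Σ_k (x_{k,i} - mean_i) · (x_{k,j} - mean_j), with n-1 = 5.
  S[A,A] = ((2.1667)·(2.1667) + (3.1667)·(3.1667) + (-1.8333)·(-1.8333) + (-1.8333)·(-1.8333) + (-1.8333)·(-1.8333) + (0.1667)·(0.1667)) / 5 = 24.8333/5 = 4.9667
  S[A,B] = ((2.1667)·(1.1667) + (3.1667)·(-0.8333) + (-1.8333)·(-2.8333) + (-1.8333)·(1.1667) + (-1.8333)·(3.1667) + (0.1667)·(-1.8333)) / 5 = -3.1667/5 = -0.6333
  S[A,C] = ((2.1667)·(1.3333) + (3.1667)·(2.3333) + (-1.8333)·(1.3333) + (-1.8333)·(-0.6667) + (-1.8333)·(-3.6667) + (0.1667)·(-0.6667)) / 5 = 15.6667/5 = 3.1333
  S[B,B] = ((1.1667)·(1.1667) + (-0.8333)·(-0.8333) + (-2.8333)·(-2.8333) + (1.1667)·(1.1667) + (3.1667)·(3.1667) + (-1.8333)·(-1.8333)) / 5 = 24.8333/5 = 4.9667
  S[B,C] = ((1.1667)·(1.3333) + (-0.8333)·(2.3333) + (-2.8333)·(1.3333) + (1.1667)·(-0.6667) + (3.1667)·(-3.6667) + (-1.8333)·(-0.6667)) / 5 = -15.3333/5 = -3.0667
  S[C,C] = ((1.3333)·(1.3333) + (2.3333)·(2.3333) + (1.3333)·(1.3333) + (-0.6667)·(-0.6667) + (-3.6667)·(-3.6667) + (-0.6667)·(-0.6667)) / 5 = 23.3333/5 = 4.6667

S is symmetric (S[j,i] = S[i,j]). Assembling:

S = [[4.9667, -0.6333, 3.1333],
 [-0.6333, 4.9667, -3.0667],
 [3.1333, -3.0667, 4.6667]]


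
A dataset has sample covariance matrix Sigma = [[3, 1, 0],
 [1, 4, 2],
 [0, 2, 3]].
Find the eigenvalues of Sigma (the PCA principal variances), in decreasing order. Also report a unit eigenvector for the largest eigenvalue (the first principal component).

Step 1 — characteristic polynomial p(λ) = det(λI - Sigma) = λ³ - tr·λ² + c_1·λ - det, where tr = trace, c_1 = sum of the principal 2×2 minors, det = det(Sigma):
  tr = 3 + 4 + 3 = 10,
  c_1 = (3·4 - (1)²) + (3·3 - (0)²) + (4·3 - (2)²) = 11 + 9 + 8 = 28,
  det = 3·(4·3 - (2)²) - (1)·((1)·3 - (2)·(0)) + (0)·((1)·(2) - 4·(0)) = 3·(8) - (1)·(3) + (0)·(2) = 21.
  So p(λ) = λ³ - 10λ² + 28λ - 21.
Step 2 — look for an integer root (rational root theorem: any rational root is an integer divisor of 21). Testing λ = 3:
  p(3) = 27 - 90 + 84 - 21 = 0  ✓
  Dividing out (λ - 3): p(λ) = (λ - 3)(λ² - 7λ + 7).
Step 3 — remaining eigenvalues from the quadratic λ² - 7λ + 7 = 0:
  Δ = 7² - 4·7 = 49 - 28 = 21,  λ = (7 ± √21)/2 = (7 ± 4.5826)/2 ≈ 5.7913 or 1.2087.
  Sorted: λ_1 = 5.7913,  λ_2 = 3,  λ_3 = 1.2087  (check: sum = 10 = tr ✓).

Step 4 — unit eigenvector for λ_1 ≈ 5.7913: v spans the null space of (Sigma - λ_1 I), whose rows are
  r_1 = (-2.7913, 1, 0),  r_2 = (1, -1.7913, 2),  r_3 = (0, 2, -2.7913).
  v is orthogonal to every row, so take v ∝ r_1 × r_2 = ((1)·(2) - (0)·(-1.7913), (0)·(1) - (-2.7913)·(2), (-2.7913)·(-1.7913) - (1)·(1)) ≈ (2, 5.5826, 4).
  Let u = (2, 5.5826, 4).
  ||u|| = √((2)² + (5.5826)² + (4)²) = √(51.1652) ≈ 7.153,  v_1 = u/||u|| ≈ (0.2796, 0.7805, 0.5592) (||v_1|| = 1).

λ_1 = 5.7913,  λ_2 = 3,  λ_3 = 1.2087;  v_1 ≈ (0.2796, 0.7805, 0.5592)


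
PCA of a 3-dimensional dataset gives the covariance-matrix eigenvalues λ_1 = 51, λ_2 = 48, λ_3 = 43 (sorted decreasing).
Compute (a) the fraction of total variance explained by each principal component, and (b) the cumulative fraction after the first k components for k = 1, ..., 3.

Step 1 — total variance = trace(Sigma) = Σ λ_i = 51 + 48 + 43 = 142.

Step 2 — fraction explained by component i = λ_i / Σ λ:
  PC1: 51/142 = 0.3592
  PC2: 48/142 = 0.338
  PC3: 43/142 = 0.3028

Step 3 — cumulative fraction after k components = (λ_1 + ... + λ_k) / Σ λ:
  k = 1: 51/142 = 0.3592
  k = 2: (51 + 48)/142 = 99/142 = 0.6972
  k = 3: (51 + 48 + 43)/142 = 142/142 = 1

Summary (fraction, with percent):

explained: PC1 0.3592 (35.92%), PC2 0.338 (33.8%), PC3 0.3028 (30.28%);  cumulative: 0.3592, 0.6972, 1


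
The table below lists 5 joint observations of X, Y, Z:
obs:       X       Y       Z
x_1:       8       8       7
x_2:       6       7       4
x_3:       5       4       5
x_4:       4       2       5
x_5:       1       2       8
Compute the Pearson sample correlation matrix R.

Step 1 — column means:
  mean(X) = (8 + 6 + 5 + 4 + 1) / 5 = 24/5 = 4.8
  mean(Y) = (8 + 7 + 4 + 2 + 2) / 5 = 23/5 = 4.6
  mean(Z) = (7 + 4 + 5 + 5 + 8) / 5 = 29/5 = 5.8

Step 2 — sample variances and covariances s[i,j] = (1/(n-1)) · Σ_k (x_{k,i} - mean_i) · (x_{k,j} - mean_j), with n-1 = 4:
  s[X,X] = ((3.2)·(3.2) + (1.2)·(1.2) + (0.2)·(0.2) + (-0.8)·(-0.8) + (-3.8)·(-3.8)) / 4 = 26.8/4 = 6.7
  s[X,Y] = ((3.2)·(3.4) + (1.2)·(2.4) + (0.2)·(-0.6) + (-0.8)·(-2.6) + (-3.8)·(-2.6)) / 4 = 25.6/4 = 6.4
  s[X,Z] = ((3.2)·(1.2) + (1.2)·(-1.8) + (0.2)·(-0.8) + (-0.8)·(-0.8) + (-3.8)·(2.2)) / 4 = -6.2/4 = -1.55
  s[Y,Y] = ((3.4)·(3.4) + (2.4)·(2.4) + (-0.6)·(-0.6) + (-2.6)·(-2.6) + (-2.6)·(-2.6)) / 4 = 31.2/4 = 7.8
  s[Y,Z] = ((3.4)·(1.2) + (2.4)·(-1.8) + (-0.6)·(-0.8) + (-2.6)·(-0.8) + (-2.6)·(2.2)) / 4 = -3.4/4 = -0.85
  s[Z,Z] = ((1.2)·(1.2) + (-1.8)·(-1.8) + (-0.8)·(-0.8) + (-0.8)·(-0.8) + (2.2)·(2.2)) / 4 = 10.8/4 = 2.7
  Sample standard deviations s_i = √(s[i,i]):
  s(X) = √(6.7) = 2.5884
  s(Y) = √(7.8) = 2.7928
  s(Z) = √(2.7) = 1.6432

Step 3 — r_{ij} = s_{ij} / (s_i · s_j):
  r[X,X] = 1 (diagonal).
  r[X,Y] = 6.4 / (2.5884 · 2.7928) = 6.4 / 7.2291 = 0.8853
  r[X,Z] = -1.55 / (2.5884 · 1.6432) = -1.55 / 4.2532 = -0.3644
  r[Y,Y] = 1 (diagonal).
  r[Y,Z] = -0.85 / (2.7928 · 1.6432) = -0.85 / 4.5891 = -0.1852
  r[Z,Z] = 1 (diagonal).

R is symmetric with unit diagonal. Assembling:

R = [[1, 0.8853, -0.3644],
 [0.8853, 1, -0.1852],
 [-0.3644, -0.1852, 1]]


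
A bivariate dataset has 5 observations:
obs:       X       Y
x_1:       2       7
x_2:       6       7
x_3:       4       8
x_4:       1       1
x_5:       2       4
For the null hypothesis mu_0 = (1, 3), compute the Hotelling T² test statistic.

Step 1 — sample mean vector:
  mean(X) = (2 + 6 + 4 + 1 + 2) / 5 = 15/5 = 3
  mean(Y) = (7 + 7 + 8 + 1 + 4) / 5 = 27/5 = 5.4
  x̄ = (3, 5.4),  deviation x̄ - mu_0 = (3, 5.4) - (1, 3) = (2, 2.4).

Step 2 — sample covariance matrix, S[i,j] = (1/(n-1)) · Σ_k (x_{k,i} - mean_i) · (x_{k,j} - mean_j), divisor n-1 = 4:
  S[X,X] = ((-1)·(-1) + (3)·(3) + (1)·(1) + (-2)·(-2) + (-1)·(-1)) / 4 = 16/4 = 4
  S[X,Y] = ((-1)·(1.6) + (3)·(1.6) + (1)·(2.6) + (-2)·(-4.4) + (-1)·(-1.4)) / 4 = 16/4 = 4
  S[Y,Y] = ((1.6)·(1.6) + (1.6)·(1.6) + (2.6)·(2.6) + (-4.4)·(-4.4) + (-1.4)·(-1.4)) / 4 = 33.2/4 = 8.3
  S = [[4, 4],
 [4, 8.3]].

Step 3 — invert S. det(S) = 4·8.3 - (4)² = 17.2.
  S^{-1} = (1/det) · [[d, -b], [-b, a]] = [[0.4826, -0.2326],
 [-0.2326, 0.2326]].

Step 4 — quadratic form (x̄ - mu_0)^T · S^{-1} · (x̄ - mu_0):
  S^{-1} · (x̄ - mu_0) = (0.407, 0.093),
  (x̄ - mu_0)^T · [...] = (2)·(0.407) + (2.4)·(0.093) = 1.0372.

Step 5 — scale by n: T² = 5 · 1.0372 = 5.186.

T² ≈ 5.186
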